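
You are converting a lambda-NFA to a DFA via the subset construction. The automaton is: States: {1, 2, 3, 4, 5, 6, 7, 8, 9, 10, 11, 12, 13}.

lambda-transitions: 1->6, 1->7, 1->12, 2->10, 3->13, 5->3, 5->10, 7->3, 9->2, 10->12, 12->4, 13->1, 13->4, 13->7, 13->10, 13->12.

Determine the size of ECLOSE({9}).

5

Start with {9}.
From 9 via lambda: add 2.
From 2 via lambda: add 10.
From 10 via lambda: add 12.
From 12 via lambda: add 4.
lambda-closure = {2, 4, 9, 10, 12}, which has 5 states.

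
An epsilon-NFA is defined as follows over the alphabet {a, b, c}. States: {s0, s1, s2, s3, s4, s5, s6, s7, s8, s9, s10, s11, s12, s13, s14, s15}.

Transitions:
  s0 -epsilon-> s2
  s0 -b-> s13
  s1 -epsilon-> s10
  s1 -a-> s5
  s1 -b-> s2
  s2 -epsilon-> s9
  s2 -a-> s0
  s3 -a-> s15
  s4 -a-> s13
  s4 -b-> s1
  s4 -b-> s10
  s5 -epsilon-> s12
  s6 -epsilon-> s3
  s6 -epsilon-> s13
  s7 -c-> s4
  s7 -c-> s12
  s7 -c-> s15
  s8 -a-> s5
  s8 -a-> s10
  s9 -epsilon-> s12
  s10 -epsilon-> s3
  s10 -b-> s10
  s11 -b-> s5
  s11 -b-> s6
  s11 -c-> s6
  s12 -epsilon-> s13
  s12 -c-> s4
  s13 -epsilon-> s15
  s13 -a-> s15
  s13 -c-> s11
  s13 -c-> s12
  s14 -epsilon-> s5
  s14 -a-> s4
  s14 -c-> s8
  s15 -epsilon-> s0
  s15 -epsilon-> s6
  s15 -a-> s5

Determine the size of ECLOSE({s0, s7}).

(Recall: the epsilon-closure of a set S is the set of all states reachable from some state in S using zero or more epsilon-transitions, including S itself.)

Start with {s0, s7}.
From s0 via epsilon: add s2.
From s2 via epsilon: add s9.
From s9 via epsilon: add s12.
From s12 via epsilon: add s13.
From s13 via epsilon: add s15.
From s15 via epsilon: add s6.
From s6 via epsilon: add s3.
epsilon-closure = {s0, s2, s3, s6, s7, s9, s12, s13, s15}, which has 9 states.

9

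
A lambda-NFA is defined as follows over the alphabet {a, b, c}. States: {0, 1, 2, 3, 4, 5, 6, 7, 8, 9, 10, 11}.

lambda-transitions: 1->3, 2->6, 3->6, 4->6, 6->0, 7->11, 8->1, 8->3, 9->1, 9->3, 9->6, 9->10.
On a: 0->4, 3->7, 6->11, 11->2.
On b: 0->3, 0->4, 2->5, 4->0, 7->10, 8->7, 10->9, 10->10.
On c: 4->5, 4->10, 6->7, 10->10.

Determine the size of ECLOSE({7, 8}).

7

Start with {7, 8}.
From 7 via lambda: add 11.
From 8 via lambda: add 1, 3.
From 3 via lambda: add 6.
From 6 via lambda: add 0.
lambda-closure = {0, 1, 3, 6, 7, 8, 11}, which has 7 states.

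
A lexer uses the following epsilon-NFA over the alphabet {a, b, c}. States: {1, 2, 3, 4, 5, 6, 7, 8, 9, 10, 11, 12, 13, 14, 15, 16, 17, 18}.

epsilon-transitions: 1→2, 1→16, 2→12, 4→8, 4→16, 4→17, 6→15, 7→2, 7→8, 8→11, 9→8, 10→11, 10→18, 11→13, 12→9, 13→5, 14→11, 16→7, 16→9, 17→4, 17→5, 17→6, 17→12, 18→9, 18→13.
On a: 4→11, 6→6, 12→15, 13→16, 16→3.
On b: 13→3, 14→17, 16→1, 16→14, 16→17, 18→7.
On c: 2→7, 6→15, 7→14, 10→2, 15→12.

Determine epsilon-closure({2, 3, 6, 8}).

Start with {2, 3, 6, 8}.
From 2 via epsilon: add 12.
From 6 via epsilon: add 15.
From 8 via epsilon: add 11.
From 11 via epsilon: add 13.
From 12 via epsilon: add 9.
From 13 via epsilon: add 5.
No new states can be added; the closed set is {2, 3, 5, 6, 8, 9, 11, 12, 13, 15}.

{2, 3, 5, 6, 8, 9, 11, 12, 13, 15}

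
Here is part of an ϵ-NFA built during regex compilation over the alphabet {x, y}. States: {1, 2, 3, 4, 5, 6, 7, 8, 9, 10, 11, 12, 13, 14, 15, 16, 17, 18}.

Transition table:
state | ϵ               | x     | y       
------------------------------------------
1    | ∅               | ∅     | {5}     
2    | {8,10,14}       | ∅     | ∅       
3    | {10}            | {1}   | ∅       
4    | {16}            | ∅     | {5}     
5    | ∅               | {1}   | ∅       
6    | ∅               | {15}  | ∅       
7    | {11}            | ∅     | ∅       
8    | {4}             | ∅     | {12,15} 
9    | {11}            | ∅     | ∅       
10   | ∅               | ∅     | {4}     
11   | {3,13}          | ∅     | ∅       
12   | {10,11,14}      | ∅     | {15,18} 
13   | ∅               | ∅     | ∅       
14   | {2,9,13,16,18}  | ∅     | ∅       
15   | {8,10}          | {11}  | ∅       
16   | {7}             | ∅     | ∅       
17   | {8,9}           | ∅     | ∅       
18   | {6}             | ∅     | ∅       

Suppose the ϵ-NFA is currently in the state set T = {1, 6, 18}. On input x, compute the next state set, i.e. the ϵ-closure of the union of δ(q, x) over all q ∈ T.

6 on x → {15}.
No x-transition from 1, 18.
Union after reading x: {15}.
Now take the ϵ-closure:
From 15 via ϵ: add 8, 10.
From 8 via ϵ: add 4.
From 4 via ϵ: add 16.
From 16 via ϵ: add 7.
From 7 via ϵ: add 11.
From 11 via ϵ: add 3, 13.
No new states can be added; the closed set is {3, 4, 7, 8, 10, 11, 13, 15, 16}.

{3, 4, 7, 8, 10, 11, 13, 15, 16}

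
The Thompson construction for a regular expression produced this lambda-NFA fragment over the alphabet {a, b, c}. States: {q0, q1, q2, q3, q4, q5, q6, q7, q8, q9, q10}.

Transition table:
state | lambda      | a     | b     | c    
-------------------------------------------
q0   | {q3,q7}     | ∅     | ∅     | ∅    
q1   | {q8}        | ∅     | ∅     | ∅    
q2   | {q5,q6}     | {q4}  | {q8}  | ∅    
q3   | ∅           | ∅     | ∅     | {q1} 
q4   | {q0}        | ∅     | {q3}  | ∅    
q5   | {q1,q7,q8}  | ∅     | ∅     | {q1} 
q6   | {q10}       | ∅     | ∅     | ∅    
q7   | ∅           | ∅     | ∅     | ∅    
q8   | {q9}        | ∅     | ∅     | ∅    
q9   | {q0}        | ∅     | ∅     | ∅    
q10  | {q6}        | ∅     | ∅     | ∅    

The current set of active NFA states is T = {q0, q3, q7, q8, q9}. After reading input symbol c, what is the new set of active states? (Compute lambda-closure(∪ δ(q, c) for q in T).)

q3 on c → {q1}.
No c-transition from q0, q7, q8, q9.
Union after reading c: {q1}.
Now take the lambda-closure:
From q1 via lambda: add q8.
From q8 via lambda: add q9.
From q9 via lambda: add q0.
From q0 via lambda: add q3, q7.
No new states can be added; the closed set is {q0, q1, q3, q7, q8, q9}.

{q0, q1, q3, q7, q8, q9}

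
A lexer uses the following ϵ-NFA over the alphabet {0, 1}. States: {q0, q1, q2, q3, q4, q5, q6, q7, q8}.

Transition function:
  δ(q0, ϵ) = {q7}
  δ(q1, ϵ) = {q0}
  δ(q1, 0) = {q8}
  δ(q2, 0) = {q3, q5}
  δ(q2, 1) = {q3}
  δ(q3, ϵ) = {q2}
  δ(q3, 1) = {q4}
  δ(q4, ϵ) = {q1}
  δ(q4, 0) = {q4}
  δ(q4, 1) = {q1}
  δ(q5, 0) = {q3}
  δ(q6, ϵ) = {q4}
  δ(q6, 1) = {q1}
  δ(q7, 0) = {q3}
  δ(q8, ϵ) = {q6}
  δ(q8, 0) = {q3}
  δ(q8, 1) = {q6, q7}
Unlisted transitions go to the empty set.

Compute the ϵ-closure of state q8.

Start with {q8}.
From q8 via ϵ: add q6.
From q6 via ϵ: add q4.
From q4 via ϵ: add q1.
From q1 via ϵ: add q0.
From q0 via ϵ: add q7.
No new states can be added; the closed set is {q0, q1, q4, q6, q7, q8}.

{q0, q1, q4, q6, q7, q8}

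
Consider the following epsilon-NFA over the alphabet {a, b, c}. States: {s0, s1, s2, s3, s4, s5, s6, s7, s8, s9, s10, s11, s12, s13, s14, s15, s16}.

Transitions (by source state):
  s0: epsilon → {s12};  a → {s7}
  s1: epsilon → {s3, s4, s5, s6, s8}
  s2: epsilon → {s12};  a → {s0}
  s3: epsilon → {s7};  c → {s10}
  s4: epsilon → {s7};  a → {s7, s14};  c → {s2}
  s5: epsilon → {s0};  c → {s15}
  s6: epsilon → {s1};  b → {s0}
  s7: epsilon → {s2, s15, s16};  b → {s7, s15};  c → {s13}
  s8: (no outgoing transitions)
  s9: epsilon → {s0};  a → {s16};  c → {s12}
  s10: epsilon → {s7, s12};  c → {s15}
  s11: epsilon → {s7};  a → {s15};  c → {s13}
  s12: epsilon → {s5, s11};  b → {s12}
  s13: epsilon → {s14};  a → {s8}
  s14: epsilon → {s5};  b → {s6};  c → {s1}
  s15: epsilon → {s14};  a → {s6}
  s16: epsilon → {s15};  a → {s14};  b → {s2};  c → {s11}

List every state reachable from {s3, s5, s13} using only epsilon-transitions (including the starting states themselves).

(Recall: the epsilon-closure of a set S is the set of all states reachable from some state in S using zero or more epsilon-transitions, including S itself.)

{s0, s2, s3, s5, s7, s11, s12, s13, s14, s15, s16}

Start with {s3, s5, s13}.
From s3 via epsilon: add s7.
From s5 via epsilon: add s0.
From s13 via epsilon: add s14.
From s0 via epsilon: add s12.
From s7 via epsilon: add s2, s15, s16.
From s12 via epsilon: add s11.
No new states can be added; the closed set is {s0, s2, s3, s5, s7, s11, s12, s13, s14, s15, s16}.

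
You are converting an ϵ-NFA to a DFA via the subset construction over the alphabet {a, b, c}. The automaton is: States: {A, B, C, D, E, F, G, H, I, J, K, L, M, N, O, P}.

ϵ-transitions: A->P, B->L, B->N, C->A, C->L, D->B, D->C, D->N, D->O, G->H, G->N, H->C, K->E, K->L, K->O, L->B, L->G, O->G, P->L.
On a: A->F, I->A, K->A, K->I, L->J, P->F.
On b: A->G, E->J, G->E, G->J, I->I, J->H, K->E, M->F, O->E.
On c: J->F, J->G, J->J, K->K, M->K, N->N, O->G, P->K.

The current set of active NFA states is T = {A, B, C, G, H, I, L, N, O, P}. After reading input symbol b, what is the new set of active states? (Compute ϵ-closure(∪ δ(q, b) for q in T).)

A on b → {G}.
G on b → {E, J}.
I on b → {I}.
O on b → {E}.
No b-transition from B, C, H, L, N, P.
Union after reading b: {E, G, I, J}.
Now take the ϵ-closure:
From G via ϵ: add H, N.
From H via ϵ: add C.
From C via ϵ: add A, L.
From A via ϵ: add P.
From L via ϵ: add B.
No new states can be added; the closed set is {A, B, C, E, G, H, I, J, L, N, P}.

{A, B, C, E, G, H, I, J, L, N, P}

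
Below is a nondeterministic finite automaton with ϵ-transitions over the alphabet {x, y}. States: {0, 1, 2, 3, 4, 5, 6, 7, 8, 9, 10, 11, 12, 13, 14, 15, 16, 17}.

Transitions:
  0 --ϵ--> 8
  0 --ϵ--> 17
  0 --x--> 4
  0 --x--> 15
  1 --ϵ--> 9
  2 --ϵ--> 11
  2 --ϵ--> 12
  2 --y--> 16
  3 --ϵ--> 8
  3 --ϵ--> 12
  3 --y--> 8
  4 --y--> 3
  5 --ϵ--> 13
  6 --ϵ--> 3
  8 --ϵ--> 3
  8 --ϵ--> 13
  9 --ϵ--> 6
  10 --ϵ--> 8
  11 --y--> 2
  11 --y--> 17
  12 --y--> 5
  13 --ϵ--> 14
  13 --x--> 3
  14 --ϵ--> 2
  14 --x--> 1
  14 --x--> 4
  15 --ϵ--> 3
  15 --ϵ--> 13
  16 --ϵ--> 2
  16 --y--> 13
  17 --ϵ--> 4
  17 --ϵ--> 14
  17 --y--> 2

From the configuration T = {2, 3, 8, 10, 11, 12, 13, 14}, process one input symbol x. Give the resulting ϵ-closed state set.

13 on x → {3}.
14 on x → {1, 4}.
No x-transition from 2, 3, 8, 10, 11, 12.
Union after reading x: {1, 3, 4}.
Now take the ϵ-closure:
From 1 via ϵ: add 9.
From 3 via ϵ: add 8, 12.
From 8 via ϵ: add 13.
From 9 via ϵ: add 6.
From 13 via ϵ: add 14.
From 14 via ϵ: add 2.
From 2 via ϵ: add 11.
No new states can be added; the closed set is {1, 2, 3, 4, 6, 8, 9, 11, 12, 13, 14}.

{1, 2, 3, 4, 6, 8, 9, 11, 12, 13, 14}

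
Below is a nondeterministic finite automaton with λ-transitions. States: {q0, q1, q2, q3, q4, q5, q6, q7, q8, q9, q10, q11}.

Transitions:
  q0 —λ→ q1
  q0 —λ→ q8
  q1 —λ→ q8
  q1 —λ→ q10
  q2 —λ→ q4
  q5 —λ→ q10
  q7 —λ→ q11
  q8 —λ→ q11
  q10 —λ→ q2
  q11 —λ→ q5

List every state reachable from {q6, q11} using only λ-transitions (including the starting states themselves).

{q2, q4, q5, q6, q10, q11}

Start with {q6, q11}.
From q11 via λ: add q5.
From q5 via λ: add q10.
From q10 via λ: add q2.
From q2 via λ: add q4.
No new states can be added; the closed set is {q2, q4, q5, q6, q10, q11}.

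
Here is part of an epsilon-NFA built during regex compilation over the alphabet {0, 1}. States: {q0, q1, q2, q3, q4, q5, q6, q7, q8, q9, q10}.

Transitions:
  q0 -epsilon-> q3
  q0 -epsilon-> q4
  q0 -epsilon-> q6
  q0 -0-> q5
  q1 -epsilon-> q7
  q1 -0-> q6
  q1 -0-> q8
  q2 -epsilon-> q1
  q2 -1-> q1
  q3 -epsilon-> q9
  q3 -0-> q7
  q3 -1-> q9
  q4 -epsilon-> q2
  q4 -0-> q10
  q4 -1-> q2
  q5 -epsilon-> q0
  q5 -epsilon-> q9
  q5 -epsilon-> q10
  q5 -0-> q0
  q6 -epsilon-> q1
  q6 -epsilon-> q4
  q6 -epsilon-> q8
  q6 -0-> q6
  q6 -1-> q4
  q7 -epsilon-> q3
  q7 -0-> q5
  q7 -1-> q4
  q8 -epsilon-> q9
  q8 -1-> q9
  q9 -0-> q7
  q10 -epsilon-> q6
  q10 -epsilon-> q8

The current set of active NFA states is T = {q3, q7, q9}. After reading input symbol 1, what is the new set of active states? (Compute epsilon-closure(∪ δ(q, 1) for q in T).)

q3 on 1 → {q9}.
q7 on 1 → {q4}.
No 1-transition from q9.
Union after reading 1: {q4, q9}.
Now take the epsilon-closure:
From q4 via epsilon: add q2.
From q2 via epsilon: add q1.
From q1 via epsilon: add q7.
From q7 via epsilon: add q3.
No new states can be added; the closed set is {q1, q2, q3, q4, q7, q9}.

{q1, q2, q3, q4, q7, q9}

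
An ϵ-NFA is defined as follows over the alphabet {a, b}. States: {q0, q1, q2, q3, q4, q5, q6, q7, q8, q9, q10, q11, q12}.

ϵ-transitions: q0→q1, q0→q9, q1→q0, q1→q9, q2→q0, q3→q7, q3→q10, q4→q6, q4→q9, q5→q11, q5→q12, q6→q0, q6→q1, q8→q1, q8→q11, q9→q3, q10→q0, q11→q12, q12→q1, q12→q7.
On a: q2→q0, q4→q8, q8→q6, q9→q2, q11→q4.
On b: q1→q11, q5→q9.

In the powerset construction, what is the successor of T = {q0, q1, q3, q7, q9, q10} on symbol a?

{q0, q1, q2, q3, q7, q9, q10}

q9 on a → {q2}.
No a-transition from q0, q1, q3, q7, q10.
Union after reading a: {q2}.
Now take the ϵ-closure:
From q2 via ϵ: add q0.
From q0 via ϵ: add q1, q9.
From q9 via ϵ: add q3.
From q3 via ϵ: add q7, q10.
No new states can be added; the closed set is {q0, q1, q2, q3, q7, q9, q10}.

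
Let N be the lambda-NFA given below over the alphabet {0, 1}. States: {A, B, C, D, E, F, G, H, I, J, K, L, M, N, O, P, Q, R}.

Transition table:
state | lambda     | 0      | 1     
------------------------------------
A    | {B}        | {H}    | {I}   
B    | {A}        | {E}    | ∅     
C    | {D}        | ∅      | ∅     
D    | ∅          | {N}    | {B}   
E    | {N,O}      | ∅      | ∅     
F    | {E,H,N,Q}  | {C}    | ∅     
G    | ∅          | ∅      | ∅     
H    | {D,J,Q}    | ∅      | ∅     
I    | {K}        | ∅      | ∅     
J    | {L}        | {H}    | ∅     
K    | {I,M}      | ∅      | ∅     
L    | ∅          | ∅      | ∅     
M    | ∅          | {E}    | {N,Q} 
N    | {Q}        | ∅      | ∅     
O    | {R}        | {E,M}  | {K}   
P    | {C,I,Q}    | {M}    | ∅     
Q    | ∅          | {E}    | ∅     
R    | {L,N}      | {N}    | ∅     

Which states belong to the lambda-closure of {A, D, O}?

{A, B, D, L, N, O, Q, R}

Start with {A, D, O}.
From A via lambda: add B.
From O via lambda: add R.
From R via lambda: add L, N.
From N via lambda: add Q.
No new states can be added; the closed set is {A, B, D, L, N, O, Q, R}.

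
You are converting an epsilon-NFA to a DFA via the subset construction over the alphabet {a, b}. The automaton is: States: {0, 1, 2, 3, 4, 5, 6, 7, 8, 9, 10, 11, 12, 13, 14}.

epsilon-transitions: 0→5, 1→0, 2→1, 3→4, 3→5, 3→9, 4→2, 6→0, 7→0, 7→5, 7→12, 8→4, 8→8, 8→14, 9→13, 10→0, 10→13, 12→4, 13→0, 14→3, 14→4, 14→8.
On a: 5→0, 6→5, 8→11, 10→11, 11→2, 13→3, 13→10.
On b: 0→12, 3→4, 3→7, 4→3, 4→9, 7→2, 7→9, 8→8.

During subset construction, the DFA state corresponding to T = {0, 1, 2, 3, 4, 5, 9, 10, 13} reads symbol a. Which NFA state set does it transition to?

{0, 1, 2, 3, 4, 5, 9, 10, 11, 13}

5 on a → {0}.
10 on a → {11}.
13 on a → {3, 10}.
No a-transition from 0, 1, 2, 3, 4, 9.
Union after reading a: {0, 3, 10, 11}.
Now take the epsilon-closure:
From 0 via epsilon: add 5.
From 3 via epsilon: add 4, 9.
From 10 via epsilon: add 13.
From 4 via epsilon: add 2.
From 2 via epsilon: add 1.
No new states can be added; the closed set is {0, 1, 2, 3, 4, 5, 9, 10, 11, 13}.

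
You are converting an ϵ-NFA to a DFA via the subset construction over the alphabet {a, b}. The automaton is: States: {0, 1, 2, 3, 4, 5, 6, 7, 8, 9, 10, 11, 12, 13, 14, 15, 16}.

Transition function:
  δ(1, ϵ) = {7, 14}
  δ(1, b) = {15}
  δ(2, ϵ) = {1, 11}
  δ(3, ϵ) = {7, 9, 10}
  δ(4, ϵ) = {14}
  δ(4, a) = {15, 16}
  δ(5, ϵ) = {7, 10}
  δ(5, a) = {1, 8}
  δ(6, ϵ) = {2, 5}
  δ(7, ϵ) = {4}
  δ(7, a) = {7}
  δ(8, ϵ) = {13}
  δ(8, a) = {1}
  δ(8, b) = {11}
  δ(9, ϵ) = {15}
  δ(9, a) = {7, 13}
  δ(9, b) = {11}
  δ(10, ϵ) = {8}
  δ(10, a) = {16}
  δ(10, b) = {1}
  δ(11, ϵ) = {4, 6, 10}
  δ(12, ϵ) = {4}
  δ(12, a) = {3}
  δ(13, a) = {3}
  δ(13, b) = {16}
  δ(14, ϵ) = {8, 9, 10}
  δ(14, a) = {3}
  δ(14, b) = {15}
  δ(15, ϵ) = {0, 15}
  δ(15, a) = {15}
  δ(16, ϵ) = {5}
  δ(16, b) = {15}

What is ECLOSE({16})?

{0, 4, 5, 7, 8, 9, 10, 13, 14, 15, 16}

Start with {16}.
From 16 via ϵ: add 5.
From 5 via ϵ: add 7, 10.
From 7 via ϵ: add 4.
From 10 via ϵ: add 8.
From 4 via ϵ: add 14.
From 8 via ϵ: add 13.
From 14 via ϵ: add 9.
From 9 via ϵ: add 15.
From 15 via ϵ: add 0.
No new states can be added; the closed set is {0, 4, 5, 7, 8, 9, 10, 13, 14, 15, 16}.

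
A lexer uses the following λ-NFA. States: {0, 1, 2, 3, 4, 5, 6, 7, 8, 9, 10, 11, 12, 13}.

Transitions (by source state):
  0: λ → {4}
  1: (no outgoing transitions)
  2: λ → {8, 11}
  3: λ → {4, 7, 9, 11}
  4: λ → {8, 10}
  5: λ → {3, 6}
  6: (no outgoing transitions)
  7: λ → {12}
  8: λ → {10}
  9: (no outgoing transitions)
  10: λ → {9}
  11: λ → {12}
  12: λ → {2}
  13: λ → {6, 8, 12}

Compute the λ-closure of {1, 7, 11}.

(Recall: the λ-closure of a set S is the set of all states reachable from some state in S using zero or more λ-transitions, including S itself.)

{1, 2, 7, 8, 9, 10, 11, 12}

Start with {1, 7, 11}.
From 7 via λ: add 12.
From 12 via λ: add 2.
From 2 via λ: add 8.
From 8 via λ: add 10.
From 10 via λ: add 9.
No new states can be added; the closed set is {1, 2, 7, 8, 9, 10, 11, 12}.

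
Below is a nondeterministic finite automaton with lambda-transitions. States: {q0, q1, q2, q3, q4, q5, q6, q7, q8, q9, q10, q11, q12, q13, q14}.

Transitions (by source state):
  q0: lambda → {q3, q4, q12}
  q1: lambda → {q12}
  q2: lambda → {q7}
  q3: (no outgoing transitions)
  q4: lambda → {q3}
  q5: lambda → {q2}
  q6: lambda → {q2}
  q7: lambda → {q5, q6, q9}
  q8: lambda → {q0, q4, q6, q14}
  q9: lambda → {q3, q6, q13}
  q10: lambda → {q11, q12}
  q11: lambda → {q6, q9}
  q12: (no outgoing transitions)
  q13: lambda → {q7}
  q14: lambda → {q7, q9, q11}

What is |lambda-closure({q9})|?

7

Start with {q9}.
From q9 via lambda: add q3, q6, q13.
From q6 via lambda: add q2.
From q13 via lambda: add q7.
From q7 via lambda: add q5.
lambda-closure = {q2, q3, q5, q6, q7, q9, q13}, which has 7 states.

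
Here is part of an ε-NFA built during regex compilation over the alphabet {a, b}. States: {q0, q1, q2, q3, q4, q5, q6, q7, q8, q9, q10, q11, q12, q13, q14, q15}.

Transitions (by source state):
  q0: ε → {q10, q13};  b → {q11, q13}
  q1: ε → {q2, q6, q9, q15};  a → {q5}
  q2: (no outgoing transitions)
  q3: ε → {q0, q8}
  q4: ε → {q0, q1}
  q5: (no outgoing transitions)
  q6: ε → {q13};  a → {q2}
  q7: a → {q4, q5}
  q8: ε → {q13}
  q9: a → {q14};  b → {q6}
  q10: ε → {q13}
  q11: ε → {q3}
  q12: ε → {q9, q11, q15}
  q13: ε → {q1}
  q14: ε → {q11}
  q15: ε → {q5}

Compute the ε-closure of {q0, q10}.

Start with {q0, q10}.
From q0 via ε: add q13.
From q13 via ε: add q1.
From q1 via ε: add q2, q6, q9, q15.
From q15 via ε: add q5.
No new states can be added; the closed set is {q0, q1, q2, q5, q6, q9, q10, q13, q15}.

{q0, q1, q2, q5, q6, q9, q10, q13, q15}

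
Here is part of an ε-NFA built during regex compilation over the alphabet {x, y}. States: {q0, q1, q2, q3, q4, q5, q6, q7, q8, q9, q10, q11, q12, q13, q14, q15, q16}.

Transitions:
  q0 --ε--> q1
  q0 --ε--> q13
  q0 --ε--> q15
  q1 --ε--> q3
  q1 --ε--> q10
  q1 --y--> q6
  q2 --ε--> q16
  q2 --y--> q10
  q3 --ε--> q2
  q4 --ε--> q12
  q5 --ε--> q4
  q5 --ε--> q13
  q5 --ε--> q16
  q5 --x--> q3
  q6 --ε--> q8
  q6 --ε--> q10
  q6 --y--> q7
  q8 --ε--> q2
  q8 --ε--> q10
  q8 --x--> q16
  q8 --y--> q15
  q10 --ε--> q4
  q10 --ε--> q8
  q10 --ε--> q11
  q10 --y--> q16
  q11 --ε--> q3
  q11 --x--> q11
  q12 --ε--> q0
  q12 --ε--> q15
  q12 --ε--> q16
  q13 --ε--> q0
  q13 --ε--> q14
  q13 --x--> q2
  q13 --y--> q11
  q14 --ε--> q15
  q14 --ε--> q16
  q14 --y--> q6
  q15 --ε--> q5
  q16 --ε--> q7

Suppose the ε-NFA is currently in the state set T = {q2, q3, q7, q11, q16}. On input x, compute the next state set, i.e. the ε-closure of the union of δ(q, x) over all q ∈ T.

q11 on x → {q11}.
No x-transition from q2, q3, q7, q16.
Union after reading x: {q11}.
Now take the ε-closure:
From q11 via ε: add q3.
From q3 via ε: add q2.
From q2 via ε: add q16.
From q16 via ε: add q7.
No new states can be added; the closed set is {q2, q3, q7, q11, q16}.

{q2, q3, q7, q11, q16}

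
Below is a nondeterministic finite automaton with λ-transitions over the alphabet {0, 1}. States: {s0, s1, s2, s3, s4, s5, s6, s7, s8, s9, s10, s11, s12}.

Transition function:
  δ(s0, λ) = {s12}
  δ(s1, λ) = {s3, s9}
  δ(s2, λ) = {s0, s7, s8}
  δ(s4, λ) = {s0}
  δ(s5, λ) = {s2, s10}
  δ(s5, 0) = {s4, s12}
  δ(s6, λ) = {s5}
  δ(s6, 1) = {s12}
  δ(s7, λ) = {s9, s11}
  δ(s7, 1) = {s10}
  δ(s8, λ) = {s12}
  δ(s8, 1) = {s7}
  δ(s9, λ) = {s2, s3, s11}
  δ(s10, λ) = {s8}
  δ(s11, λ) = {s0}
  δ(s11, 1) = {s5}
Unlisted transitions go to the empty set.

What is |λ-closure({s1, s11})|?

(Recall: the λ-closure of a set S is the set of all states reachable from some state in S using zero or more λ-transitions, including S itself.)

Start with {s1, s11}.
From s1 via λ: add s3, s9.
From s11 via λ: add s0.
From s0 via λ: add s12.
From s9 via λ: add s2.
From s2 via λ: add s7, s8.
λ-closure = {s0, s1, s2, s3, s7, s8, s9, s11, s12}, which has 9 states.

9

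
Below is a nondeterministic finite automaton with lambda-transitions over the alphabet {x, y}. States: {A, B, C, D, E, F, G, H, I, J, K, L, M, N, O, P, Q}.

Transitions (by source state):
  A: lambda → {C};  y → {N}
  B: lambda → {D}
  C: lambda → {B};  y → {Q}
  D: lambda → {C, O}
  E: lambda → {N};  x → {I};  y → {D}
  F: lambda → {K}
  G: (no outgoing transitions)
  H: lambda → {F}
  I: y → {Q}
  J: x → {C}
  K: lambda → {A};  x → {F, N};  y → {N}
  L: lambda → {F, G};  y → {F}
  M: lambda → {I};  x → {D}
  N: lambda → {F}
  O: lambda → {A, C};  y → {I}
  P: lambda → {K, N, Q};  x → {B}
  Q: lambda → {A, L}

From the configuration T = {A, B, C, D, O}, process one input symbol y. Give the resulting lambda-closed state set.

A on y → {N}.
C on y → {Q}.
O on y → {I}.
No y-transition from B, D.
Union after reading y: {I, N, Q}.
Now take the lambda-closure:
From N via lambda: add F.
From Q via lambda: add A, L.
From A via lambda: add C.
From F via lambda: add K.
From L via lambda: add G.
From C via lambda: add B.
From B via lambda: add D.
From D via lambda: add O.
No new states can be added; the closed set is {A, B, C, D, F, G, I, K, L, N, O, Q}.

{A, B, C, D, F, G, I, K, L, N, O, Q}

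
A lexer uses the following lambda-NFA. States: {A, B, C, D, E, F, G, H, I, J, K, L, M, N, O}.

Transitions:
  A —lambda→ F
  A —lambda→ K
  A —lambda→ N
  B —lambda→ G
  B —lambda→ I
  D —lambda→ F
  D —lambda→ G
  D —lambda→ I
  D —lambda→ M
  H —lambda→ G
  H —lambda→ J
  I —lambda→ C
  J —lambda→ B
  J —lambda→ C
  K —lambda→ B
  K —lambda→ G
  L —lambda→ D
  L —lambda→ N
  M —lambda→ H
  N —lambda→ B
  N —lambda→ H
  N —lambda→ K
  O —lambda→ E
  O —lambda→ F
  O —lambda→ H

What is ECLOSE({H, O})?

Start with {H, O}.
From H via lambda: add G, J.
From O via lambda: add E, F.
From J via lambda: add B, C.
From B via lambda: add I.
No new states can be added; the closed set is {B, C, E, F, G, H, I, J, O}.

{B, C, E, F, G, H, I, J, O}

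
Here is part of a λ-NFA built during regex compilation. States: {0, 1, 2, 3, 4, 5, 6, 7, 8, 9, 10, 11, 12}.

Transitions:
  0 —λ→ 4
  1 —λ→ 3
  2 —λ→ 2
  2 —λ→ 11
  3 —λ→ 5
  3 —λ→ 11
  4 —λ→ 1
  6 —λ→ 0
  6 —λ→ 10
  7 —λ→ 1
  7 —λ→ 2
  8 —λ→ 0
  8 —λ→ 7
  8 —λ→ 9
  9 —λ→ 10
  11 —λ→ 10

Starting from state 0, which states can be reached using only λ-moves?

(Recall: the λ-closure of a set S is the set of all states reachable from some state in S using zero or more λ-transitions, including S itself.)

Start with {0}.
From 0 via λ: add 4.
From 4 via λ: add 1.
From 1 via λ: add 3.
From 3 via λ: add 5, 11.
From 11 via λ: add 10.
No new states can be added; the closed set is {0, 1, 3, 4, 5, 10, 11}.

{0, 1, 3, 4, 5, 10, 11}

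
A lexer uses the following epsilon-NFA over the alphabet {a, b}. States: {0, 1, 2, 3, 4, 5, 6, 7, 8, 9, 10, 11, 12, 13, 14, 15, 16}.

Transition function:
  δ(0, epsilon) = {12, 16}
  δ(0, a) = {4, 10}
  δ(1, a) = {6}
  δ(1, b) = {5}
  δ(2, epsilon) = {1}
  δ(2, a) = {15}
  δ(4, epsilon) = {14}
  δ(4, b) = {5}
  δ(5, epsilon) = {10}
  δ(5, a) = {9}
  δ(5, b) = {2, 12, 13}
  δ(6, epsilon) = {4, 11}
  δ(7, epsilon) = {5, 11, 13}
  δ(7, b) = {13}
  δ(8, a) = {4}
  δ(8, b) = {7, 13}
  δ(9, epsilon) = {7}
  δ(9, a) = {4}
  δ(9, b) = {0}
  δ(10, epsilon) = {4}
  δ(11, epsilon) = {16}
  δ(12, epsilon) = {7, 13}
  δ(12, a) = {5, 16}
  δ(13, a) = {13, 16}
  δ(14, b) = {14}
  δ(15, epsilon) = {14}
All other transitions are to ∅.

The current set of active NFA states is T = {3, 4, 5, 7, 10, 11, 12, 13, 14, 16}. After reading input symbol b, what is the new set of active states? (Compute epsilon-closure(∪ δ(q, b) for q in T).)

4 on b → {5}.
5 on b → {2, 12, 13}.
7 on b → {13}.
14 on b → {14}.
No b-transition from 3, 10, 11, 12, 13, 16.
Union after reading b: {2, 5, 12, 13, 14}.
Now take the epsilon-closure:
From 2 via epsilon: add 1.
From 5 via epsilon: add 10.
From 12 via epsilon: add 7.
From 7 via epsilon: add 11.
From 10 via epsilon: add 4.
From 11 via epsilon: add 16.
No new states can be added; the closed set is {1, 2, 4, 5, 7, 10, 11, 12, 13, 14, 16}.

{1, 2, 4, 5, 7, 10, 11, 12, 13, 14, 16}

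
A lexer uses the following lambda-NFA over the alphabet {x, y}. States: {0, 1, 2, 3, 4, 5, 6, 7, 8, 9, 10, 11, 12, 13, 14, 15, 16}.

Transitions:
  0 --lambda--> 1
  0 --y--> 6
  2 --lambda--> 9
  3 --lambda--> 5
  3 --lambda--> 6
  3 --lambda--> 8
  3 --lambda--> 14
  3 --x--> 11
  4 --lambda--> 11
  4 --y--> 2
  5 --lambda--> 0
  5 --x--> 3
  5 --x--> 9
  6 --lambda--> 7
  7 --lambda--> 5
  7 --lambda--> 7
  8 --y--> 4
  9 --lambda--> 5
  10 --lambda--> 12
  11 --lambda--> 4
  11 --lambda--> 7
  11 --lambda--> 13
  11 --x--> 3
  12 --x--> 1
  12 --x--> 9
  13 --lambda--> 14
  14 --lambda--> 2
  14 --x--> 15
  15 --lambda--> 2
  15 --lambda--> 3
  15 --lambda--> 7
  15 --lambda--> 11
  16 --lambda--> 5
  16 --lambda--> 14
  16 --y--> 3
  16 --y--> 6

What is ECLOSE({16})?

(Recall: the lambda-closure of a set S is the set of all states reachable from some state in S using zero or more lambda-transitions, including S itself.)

{0, 1, 2, 5, 9, 14, 16}

Start with {16}.
From 16 via lambda: add 5, 14.
From 5 via lambda: add 0.
From 14 via lambda: add 2.
From 0 via lambda: add 1.
From 2 via lambda: add 9.
No new states can be added; the closed set is {0, 1, 2, 5, 9, 14, 16}.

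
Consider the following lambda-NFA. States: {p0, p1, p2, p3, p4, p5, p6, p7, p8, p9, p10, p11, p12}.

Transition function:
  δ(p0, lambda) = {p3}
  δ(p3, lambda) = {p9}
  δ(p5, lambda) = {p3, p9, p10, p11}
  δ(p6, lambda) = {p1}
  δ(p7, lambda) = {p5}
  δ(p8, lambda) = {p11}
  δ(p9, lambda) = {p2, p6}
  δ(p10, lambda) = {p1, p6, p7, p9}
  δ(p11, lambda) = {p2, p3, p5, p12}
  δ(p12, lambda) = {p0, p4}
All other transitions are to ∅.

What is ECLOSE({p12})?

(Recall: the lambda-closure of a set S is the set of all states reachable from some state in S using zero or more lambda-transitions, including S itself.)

Start with {p12}.
From p12 via lambda: add p0, p4.
From p0 via lambda: add p3.
From p3 via lambda: add p9.
From p9 via lambda: add p2, p6.
From p6 via lambda: add p1.
No new states can be added; the closed set is {p0, p1, p2, p3, p4, p6, p9, p12}.

{p0, p1, p2, p3, p4, p6, p9, p12}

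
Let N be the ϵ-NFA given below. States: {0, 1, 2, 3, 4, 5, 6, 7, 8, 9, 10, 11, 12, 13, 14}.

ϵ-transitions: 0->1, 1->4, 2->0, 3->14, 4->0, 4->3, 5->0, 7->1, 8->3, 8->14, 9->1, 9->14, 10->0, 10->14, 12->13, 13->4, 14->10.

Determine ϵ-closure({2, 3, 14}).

{0, 1, 2, 3, 4, 10, 14}

Start with {2, 3, 14}.
From 2 via ϵ: add 0.
From 14 via ϵ: add 10.
From 0 via ϵ: add 1.
From 1 via ϵ: add 4.
No new states can be added; the closed set is {0, 1, 2, 3, 4, 10, 14}.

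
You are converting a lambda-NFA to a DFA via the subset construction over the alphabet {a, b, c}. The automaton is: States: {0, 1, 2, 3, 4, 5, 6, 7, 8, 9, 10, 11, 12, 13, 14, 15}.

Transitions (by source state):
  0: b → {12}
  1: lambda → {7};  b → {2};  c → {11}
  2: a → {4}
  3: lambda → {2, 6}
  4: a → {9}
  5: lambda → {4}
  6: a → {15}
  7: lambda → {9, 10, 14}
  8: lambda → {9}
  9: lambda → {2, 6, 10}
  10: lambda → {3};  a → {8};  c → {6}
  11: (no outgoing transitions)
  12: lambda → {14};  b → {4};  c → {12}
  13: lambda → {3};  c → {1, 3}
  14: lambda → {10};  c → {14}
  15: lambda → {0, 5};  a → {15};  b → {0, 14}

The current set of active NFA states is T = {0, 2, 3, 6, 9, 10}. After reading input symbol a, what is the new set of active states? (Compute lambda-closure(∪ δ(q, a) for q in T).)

{0, 2, 3, 4, 5, 6, 8, 9, 10, 15}

2 on a → {4}.
6 on a → {15}.
10 on a → {8}.
No a-transition from 0, 3, 9.
Union after reading a: {4, 8, 15}.
Now take the lambda-closure:
From 8 via lambda: add 9.
From 15 via lambda: add 0, 5.
From 9 via lambda: add 2, 6, 10.
From 10 via lambda: add 3.
No new states can be added; the closed set is {0, 2, 3, 4, 5, 6, 8, 9, 10, 15}.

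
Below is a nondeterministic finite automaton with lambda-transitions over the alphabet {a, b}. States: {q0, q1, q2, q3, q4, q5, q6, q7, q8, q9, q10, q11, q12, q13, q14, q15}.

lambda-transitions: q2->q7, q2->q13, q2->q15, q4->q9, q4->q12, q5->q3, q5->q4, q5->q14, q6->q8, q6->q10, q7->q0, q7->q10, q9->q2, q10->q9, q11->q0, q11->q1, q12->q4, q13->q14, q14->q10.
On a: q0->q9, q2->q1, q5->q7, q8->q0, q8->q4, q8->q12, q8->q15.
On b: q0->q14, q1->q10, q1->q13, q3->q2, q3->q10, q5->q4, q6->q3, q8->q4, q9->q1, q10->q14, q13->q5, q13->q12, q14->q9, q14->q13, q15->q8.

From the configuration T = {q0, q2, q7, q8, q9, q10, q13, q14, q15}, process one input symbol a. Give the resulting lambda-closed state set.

{q0, q1, q2, q4, q7, q9, q10, q12, q13, q14, q15}

q0 on a → {q9}.
q2 on a → {q1}.
q8 on a → {q0, q4, q12, q15}.
No a-transition from q7, q9, q10, q13, q14, q15.
Union after reading a: {q0, q1, q4, q9, q12, q15}.
Now take the lambda-closure:
From q9 via lambda: add q2.
From q2 via lambda: add q7, q13.
From q7 via lambda: add q10.
From q13 via lambda: add q14.
No new states can be added; the closed set is {q0, q1, q2, q4, q7, q9, q10, q12, q13, q14, q15}.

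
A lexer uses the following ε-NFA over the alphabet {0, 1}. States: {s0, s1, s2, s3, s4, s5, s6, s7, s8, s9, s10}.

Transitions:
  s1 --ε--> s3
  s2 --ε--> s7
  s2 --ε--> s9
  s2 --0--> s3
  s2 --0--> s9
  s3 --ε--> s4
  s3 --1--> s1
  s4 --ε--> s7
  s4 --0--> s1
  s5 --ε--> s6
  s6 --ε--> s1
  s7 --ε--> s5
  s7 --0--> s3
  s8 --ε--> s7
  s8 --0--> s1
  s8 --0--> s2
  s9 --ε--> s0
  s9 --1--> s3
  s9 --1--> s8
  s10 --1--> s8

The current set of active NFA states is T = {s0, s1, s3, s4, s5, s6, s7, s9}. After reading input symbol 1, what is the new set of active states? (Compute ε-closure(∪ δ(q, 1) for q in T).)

s3 on 1 → {s1}.
s9 on 1 → {s3, s8}.
No 1-transition from s0, s1, s4, s5, s6, s7.
Union after reading 1: {s1, s3, s8}.
Now take the ε-closure:
From s3 via ε: add s4.
From s8 via ε: add s7.
From s7 via ε: add s5.
From s5 via ε: add s6.
No new states can be added; the closed set is {s1, s3, s4, s5, s6, s7, s8}.

{s1, s3, s4, s5, s6, s7, s8}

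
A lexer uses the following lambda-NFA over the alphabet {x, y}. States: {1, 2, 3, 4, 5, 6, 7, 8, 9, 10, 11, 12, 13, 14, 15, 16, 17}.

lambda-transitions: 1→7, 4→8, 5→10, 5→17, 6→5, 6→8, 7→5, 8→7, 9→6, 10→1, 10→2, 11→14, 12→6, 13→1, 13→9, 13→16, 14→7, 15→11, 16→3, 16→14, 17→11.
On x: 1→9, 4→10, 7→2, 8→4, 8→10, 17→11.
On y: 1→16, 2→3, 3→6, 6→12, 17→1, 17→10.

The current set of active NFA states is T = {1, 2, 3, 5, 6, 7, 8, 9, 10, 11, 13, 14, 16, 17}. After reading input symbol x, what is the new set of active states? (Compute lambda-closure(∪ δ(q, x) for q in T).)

{1, 2, 4, 5, 6, 7, 8, 9, 10, 11, 14, 17}

1 on x → {9}.
7 on x → {2}.
8 on x → {4, 10}.
17 on x → {11}.
No x-transition from 2, 3, 5, 6, 9, 10, 11, 13, 14, 16.
Union after reading x: {2, 4, 9, 10, 11}.
Now take the lambda-closure:
From 4 via lambda: add 8.
From 9 via lambda: add 6.
From 10 via lambda: add 1.
From 11 via lambda: add 14.
From 1 via lambda: add 7.
From 6 via lambda: add 5.
From 5 via lambda: add 17.
No new states can be added; the closed set is {1, 2, 4, 5, 6, 7, 8, 9, 10, 11, 14, 17}.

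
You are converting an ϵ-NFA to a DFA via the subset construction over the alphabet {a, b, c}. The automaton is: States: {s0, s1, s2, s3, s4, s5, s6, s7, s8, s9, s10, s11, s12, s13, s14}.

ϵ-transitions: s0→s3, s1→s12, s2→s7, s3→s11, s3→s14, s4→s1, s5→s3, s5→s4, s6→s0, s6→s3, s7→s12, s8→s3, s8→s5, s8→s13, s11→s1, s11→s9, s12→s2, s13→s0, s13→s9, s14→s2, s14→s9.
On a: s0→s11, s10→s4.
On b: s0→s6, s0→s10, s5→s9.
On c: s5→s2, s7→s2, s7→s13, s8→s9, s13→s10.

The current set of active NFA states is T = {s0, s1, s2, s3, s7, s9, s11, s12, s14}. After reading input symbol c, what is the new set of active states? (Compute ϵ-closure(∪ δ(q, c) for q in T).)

s7 on c → {s2, s13}.
No c-transition from s0, s1, s2, s3, s9, s11, s12, s14.
Union after reading c: {s2, s13}.
Now take the ϵ-closure:
From s2 via ϵ: add s7.
From s13 via ϵ: add s0, s9.
From s0 via ϵ: add s3.
From s7 via ϵ: add s12.
From s3 via ϵ: add s11, s14.
From s11 via ϵ: add s1.
No new states can be added; the closed set is {s0, s1, s2, s3, s7, s9, s11, s12, s13, s14}.

{s0, s1, s2, s3, s7, s9, s11, s12, s13, s14}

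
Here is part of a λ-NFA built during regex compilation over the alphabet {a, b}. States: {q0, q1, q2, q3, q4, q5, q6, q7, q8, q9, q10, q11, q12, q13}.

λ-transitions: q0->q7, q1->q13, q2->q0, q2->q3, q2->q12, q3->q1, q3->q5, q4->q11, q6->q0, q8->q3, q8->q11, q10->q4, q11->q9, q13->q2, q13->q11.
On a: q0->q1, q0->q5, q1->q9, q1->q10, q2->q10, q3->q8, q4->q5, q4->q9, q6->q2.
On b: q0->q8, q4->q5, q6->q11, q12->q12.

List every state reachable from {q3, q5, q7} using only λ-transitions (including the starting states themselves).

{q0, q1, q2, q3, q5, q7, q9, q11, q12, q13}

Start with {q3, q5, q7}.
From q3 via λ: add q1.
From q1 via λ: add q13.
From q13 via λ: add q2, q11.
From q2 via λ: add q0, q12.
From q11 via λ: add q9.
No new states can be added; the closed set is {q0, q1, q2, q3, q5, q7, q9, q11, q12, q13}.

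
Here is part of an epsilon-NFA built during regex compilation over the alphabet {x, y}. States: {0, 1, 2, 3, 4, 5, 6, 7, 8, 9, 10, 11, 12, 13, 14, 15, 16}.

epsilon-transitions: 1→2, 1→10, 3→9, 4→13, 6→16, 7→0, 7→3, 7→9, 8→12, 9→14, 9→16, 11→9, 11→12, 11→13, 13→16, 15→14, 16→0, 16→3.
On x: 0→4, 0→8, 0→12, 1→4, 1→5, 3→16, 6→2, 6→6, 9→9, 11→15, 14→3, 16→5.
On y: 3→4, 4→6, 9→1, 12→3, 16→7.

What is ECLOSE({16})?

{0, 3, 9, 14, 16}

Start with {16}.
From 16 via epsilon: add 0, 3.
From 3 via epsilon: add 9.
From 9 via epsilon: add 14.
No new states can be added; the closed set is {0, 3, 9, 14, 16}.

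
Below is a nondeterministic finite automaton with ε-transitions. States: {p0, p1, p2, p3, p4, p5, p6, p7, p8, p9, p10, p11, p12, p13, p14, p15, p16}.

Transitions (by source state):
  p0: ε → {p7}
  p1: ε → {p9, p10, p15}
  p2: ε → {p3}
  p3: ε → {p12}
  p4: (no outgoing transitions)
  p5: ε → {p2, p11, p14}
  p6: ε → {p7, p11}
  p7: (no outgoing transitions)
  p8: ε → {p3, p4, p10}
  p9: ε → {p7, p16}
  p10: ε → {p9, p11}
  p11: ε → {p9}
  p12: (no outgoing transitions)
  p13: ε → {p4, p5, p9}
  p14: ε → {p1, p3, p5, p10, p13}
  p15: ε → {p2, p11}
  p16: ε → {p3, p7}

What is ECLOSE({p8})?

{p3, p4, p7, p8, p9, p10, p11, p12, p16}

Start with {p8}.
From p8 via ε: add p3, p4, p10.
From p3 via ε: add p12.
From p10 via ε: add p9, p11.
From p9 via ε: add p7, p16.
No new states can be added; the closed set is {p3, p4, p7, p8, p9, p10, p11, p12, p16}.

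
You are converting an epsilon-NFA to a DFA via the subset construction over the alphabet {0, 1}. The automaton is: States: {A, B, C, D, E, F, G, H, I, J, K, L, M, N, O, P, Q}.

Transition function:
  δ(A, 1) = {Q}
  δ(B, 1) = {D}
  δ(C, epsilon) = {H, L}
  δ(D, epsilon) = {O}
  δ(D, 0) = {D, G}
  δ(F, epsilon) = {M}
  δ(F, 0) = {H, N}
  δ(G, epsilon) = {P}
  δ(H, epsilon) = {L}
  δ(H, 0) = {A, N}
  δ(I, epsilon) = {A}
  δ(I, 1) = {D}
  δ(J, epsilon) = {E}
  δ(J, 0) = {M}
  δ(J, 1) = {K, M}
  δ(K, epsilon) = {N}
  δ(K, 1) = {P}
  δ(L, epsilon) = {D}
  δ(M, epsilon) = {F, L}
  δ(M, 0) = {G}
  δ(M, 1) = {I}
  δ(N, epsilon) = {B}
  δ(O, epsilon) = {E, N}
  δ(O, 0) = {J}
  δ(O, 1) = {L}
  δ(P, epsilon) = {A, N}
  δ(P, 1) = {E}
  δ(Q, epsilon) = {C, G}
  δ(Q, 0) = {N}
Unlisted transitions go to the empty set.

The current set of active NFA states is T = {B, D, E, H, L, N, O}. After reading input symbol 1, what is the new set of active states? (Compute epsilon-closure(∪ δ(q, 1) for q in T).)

B on 1 → {D}.
O on 1 → {L}.
No 1-transition from D, E, H, L, N.
Union after reading 1: {D, L}.
Now take the epsilon-closure:
From D via epsilon: add O.
From O via epsilon: add E, N.
From N via epsilon: add B.
No new states can be added; the closed set is {B, D, E, L, N, O}.

{B, D, E, L, N, O}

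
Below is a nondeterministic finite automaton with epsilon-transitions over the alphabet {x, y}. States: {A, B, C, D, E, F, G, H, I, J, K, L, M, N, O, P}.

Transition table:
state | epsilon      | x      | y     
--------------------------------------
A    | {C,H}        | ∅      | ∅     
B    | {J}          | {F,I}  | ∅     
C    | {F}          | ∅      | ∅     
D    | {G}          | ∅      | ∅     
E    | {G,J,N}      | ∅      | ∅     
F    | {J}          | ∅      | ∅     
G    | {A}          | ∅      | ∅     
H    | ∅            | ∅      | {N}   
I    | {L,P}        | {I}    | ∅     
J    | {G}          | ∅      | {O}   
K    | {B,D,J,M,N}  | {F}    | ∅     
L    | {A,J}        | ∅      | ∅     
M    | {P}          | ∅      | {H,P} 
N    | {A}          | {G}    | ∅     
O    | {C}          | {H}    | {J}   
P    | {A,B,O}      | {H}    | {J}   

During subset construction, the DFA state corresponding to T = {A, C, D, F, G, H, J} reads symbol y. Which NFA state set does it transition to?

H on y → {N}.
J on y → {O}.
No y-transition from A, C, D, F, G.
Union after reading y: {N, O}.
Now take the epsilon-closure:
From N via epsilon: add A.
From O via epsilon: add C.
From A via epsilon: add H.
From C via epsilon: add F.
From F via epsilon: add J.
From J via epsilon: add G.
No new states can be added; the closed set is {A, C, F, G, H, J, N, O}.

{A, C, F, G, H, J, N, O}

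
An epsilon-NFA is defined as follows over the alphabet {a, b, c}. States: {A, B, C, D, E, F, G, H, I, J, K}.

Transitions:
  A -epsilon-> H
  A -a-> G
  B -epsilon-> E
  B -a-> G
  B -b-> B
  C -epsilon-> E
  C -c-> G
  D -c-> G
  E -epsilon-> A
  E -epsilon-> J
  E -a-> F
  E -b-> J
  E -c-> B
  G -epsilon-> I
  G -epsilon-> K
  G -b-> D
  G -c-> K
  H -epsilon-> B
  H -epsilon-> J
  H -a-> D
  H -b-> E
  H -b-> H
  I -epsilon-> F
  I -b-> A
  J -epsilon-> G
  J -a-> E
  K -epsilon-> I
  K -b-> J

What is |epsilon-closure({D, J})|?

Start with {D, J}.
From J via epsilon: add G.
From G via epsilon: add I, K.
From I via epsilon: add F.
epsilon-closure = {D, F, G, I, J, K}, which has 6 states.

6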